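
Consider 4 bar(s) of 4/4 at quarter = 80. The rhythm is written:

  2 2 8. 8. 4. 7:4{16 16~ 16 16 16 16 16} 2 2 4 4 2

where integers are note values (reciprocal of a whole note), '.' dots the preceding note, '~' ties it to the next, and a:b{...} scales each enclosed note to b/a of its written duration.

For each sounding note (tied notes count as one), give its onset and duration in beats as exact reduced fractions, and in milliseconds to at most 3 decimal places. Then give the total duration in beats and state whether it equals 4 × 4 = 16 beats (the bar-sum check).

1) 0.0ms=0b +1500.0ms=2b
2) 1500.0ms=2b +1500.0ms=2b
3) 3000.0ms=4b +562.5ms=3/4b
4) 3562.5ms=19/4b +562.5ms=3/4b
5) 4125.0ms=11/2b +1125.0ms=3/2b
6) 5250.0ms=7b +107.143ms=1/7b
7) 5357.143ms=50/7b +214.286ms=2/7b
8) 5571.429ms=52/7b +107.143ms=1/7b
9) 5678.571ms=53/7b +107.143ms=1/7b
10) 5785.714ms=54/7b +107.143ms=1/7b
11) 5892.857ms=55/7b +107.143ms=1/7b
12) 6000.0ms=8b +1500.0ms=2b
13) 7500.0ms=10b +1500.0ms=2b
14) 9000.0ms=12b +750.0ms=1b
15) 9750.0ms=13b +750.0ms=1b
16) 10500.0ms=14b +1500.0ms=2b
Σ=16b of 16 (80bpm 4/4) — PASS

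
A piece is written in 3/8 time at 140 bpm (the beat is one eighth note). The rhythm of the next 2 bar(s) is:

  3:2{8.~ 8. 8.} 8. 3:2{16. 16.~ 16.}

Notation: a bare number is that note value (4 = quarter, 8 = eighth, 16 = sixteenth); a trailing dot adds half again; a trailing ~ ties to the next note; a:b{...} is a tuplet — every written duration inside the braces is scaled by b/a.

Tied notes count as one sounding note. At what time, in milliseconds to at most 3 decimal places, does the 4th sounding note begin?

1. 0.0ms @ 0 + 857.143ms (2)
2. 857.143ms @ 2 + 428.571ms (1)
3. 1285.714ms @ 3 + 642.857ms (3/2)
4. 1928.571ms @ 9/2 + 214.286ms (1/2)
5. 2142.857ms @ 5 + 428.571ms (1)

note 4 onset = 9/2b = 1928.571ms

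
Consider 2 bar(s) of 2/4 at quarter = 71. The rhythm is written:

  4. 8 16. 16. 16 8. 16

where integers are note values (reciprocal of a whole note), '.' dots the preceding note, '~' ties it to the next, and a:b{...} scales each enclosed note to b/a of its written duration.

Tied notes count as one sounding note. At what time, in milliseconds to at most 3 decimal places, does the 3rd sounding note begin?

1. 0.0ms @ 0 + 1267.606ms (3/2)
2. 1267.606ms @ 3/2 + 422.535ms (1/2)
3. 1690.141ms @ 2 + 316.901ms (3/8)
4. 2007.042ms @ 19/8 + 316.901ms (3/8)
5. 2323.944ms @ 11/4 + 211.268ms (1/4)
6. 2535.211ms @ 3 + 633.803ms (3/4)
7. 3169.014ms @ 15/4 + 211.268ms (1/4)

note 3 onset = 2b = 1690.141ms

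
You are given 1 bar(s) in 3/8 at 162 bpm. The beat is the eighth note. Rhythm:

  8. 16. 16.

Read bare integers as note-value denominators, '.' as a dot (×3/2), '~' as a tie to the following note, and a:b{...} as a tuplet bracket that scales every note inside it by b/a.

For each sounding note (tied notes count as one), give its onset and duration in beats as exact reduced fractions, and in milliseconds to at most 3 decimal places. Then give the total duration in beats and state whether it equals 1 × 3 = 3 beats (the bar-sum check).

1) 0.0ms=0b +555.556ms=3/2b
2) 555.556ms=3/2b +277.778ms=3/4b
3) 833.333ms=9/4b +277.778ms=3/4b
Σ=3b of 3 (162bpm 3/8) — PASS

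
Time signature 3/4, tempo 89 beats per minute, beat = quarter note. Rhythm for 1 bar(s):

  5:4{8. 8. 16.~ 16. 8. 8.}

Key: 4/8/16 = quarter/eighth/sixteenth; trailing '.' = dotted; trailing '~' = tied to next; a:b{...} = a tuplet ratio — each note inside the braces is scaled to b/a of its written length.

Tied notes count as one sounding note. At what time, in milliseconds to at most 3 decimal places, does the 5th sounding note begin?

note 5 onset = 12/5b = 1617.978ms

1. 0.0ms @ 0 + 404.494ms (3/5)
2. 404.494ms @ 3/5 + 404.494ms (3/5)
3. 808.989ms @ 6/5 + 404.494ms (3/5)
4. 1213.483ms @ 9/5 + 404.494ms (3/5)
5. 1617.978ms @ 12/5 + 404.494ms (3/5)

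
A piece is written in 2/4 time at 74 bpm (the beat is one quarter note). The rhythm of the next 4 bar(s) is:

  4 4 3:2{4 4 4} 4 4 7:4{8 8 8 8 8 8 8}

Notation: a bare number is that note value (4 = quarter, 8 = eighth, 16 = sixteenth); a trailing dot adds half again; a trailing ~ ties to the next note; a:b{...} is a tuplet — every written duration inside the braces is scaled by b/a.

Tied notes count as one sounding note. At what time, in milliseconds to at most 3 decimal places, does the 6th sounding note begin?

1. 0.0ms @ 0 + 810.811ms (1)
2. 810.811ms @ 1 + 810.811ms (1)
3. 1621.622ms @ 2 + 540.541ms (2/3)
4. 2162.162ms @ 8/3 + 540.541ms (2/3)
5. 2702.703ms @ 10/3 + 540.541ms (2/3)
6. 3243.243ms @ 4 + 810.811ms (1)
7. 4054.054ms @ 5 + 810.811ms (1)
8. 4864.865ms @ 6 + 231.66ms (2/7)
9. 5096.525ms @ 44/7 + 231.66ms (2/7)
10. 5328.185ms @ 46/7 + 231.66ms (2/7)
11. 5559.846ms @ 48/7 + 231.66ms (2/7)
12. 5791.506ms @ 50/7 + 231.66ms (2/7)
13. 6023.166ms @ 52/7 + 231.66ms (2/7)
14. 6254.826ms @ 54/7 + 231.66ms (2/7)

note 6 onset = 4b = 3243.243ms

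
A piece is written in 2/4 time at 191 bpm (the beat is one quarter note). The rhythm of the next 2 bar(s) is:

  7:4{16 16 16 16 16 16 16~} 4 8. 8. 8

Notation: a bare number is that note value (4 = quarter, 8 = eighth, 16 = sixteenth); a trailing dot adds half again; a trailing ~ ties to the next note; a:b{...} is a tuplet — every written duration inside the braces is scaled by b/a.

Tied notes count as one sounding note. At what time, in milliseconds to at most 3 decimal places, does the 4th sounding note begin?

1. 0.0ms @ 0 + 44.877ms (1/7)
2. 44.877ms @ 1/7 + 44.877ms (1/7)
3. 89.753ms @ 2/7 + 44.877ms (1/7)
4. 134.63ms @ 3/7 + 44.877ms (1/7)
5. 179.506ms @ 4/7 + 44.877ms (1/7)
6. 224.383ms @ 5/7 + 44.877ms (1/7)
7. 269.26ms @ 6/7 + 359.013ms (8/7)
8. 628.272ms @ 2 + 235.602ms (3/4)
9. 863.874ms @ 11/4 + 235.602ms (3/4)
10. 1099.476ms @ 7/2 + 157.068ms (1/2)

note 4 onset = 3/7b = 134.63ms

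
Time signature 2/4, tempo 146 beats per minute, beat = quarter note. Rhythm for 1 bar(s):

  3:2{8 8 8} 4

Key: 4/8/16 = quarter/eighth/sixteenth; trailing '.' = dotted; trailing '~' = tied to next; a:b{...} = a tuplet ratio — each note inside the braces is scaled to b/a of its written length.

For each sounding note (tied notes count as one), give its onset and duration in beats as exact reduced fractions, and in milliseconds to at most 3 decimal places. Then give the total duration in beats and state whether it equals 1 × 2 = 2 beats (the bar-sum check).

1) 0.0ms=0b +136.986ms=1/3b
2) 136.986ms=1/3b +136.986ms=1/3b
3) 273.973ms=2/3b +136.986ms=1/3b
4) 410.959ms=1b +410.959ms=1b
Σ=2b of 2 (146bpm 2/4) — PASS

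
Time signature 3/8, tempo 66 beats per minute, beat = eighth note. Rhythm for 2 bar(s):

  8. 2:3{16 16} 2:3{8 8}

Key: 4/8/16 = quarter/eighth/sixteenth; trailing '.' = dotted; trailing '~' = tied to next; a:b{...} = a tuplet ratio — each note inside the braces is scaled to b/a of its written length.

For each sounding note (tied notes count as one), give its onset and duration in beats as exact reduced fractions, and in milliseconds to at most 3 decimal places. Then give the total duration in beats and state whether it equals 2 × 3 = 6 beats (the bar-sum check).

1) 0.0ms=0b +1363.636ms=3/2b
2) 1363.636ms=3/2b +681.818ms=3/4b
3) 2045.455ms=9/4b +681.818ms=3/4b
4) 2727.273ms=3b +1363.636ms=3/2b
5) 4090.909ms=9/2b +1363.636ms=3/2b
Σ=6b of 6 (66bpm 3/8) — PASS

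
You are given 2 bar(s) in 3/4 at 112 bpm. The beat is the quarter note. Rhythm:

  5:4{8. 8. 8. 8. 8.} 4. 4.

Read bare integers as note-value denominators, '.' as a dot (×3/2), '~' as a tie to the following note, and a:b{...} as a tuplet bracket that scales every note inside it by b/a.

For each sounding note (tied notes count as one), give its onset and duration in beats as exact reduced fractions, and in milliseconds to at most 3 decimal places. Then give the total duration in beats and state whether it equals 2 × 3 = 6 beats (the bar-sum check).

1) 0.0ms=0b +321.429ms=3/5b
2) 321.429ms=3/5b +321.429ms=3/5b
3) 642.857ms=6/5b +321.429ms=3/5b
4) 964.286ms=9/5b +321.429ms=3/5b
5) 1285.714ms=12/5b +321.429ms=3/5b
6) 1607.143ms=3b +803.571ms=3/2b
7) 2410.714ms=9/2b +803.571ms=3/2b
Σ=6b of 6 (112bpm 3/4) — PASS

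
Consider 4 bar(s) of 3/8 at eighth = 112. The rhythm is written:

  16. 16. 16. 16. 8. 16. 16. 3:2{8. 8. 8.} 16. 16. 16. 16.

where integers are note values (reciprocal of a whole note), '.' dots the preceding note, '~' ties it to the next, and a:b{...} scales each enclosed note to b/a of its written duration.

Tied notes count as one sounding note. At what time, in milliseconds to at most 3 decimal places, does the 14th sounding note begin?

note 14 onset = 45/4b = 6026.786ms

1. 0.0ms @ 0 + 401.786ms (3/4)
2. 401.786ms @ 3/4 + 401.786ms (3/4)
3. 803.571ms @ 3/2 + 401.786ms (3/4)
4. 1205.357ms @ 9/4 + 401.786ms (3/4)
5. 1607.143ms @ 3 + 803.571ms (3/2)
6. 2410.714ms @ 9/2 + 401.786ms (3/4)
7. 2812.5ms @ 21/4 + 401.786ms (3/4)
8. 3214.286ms @ 6 + 535.714ms (1)
9. 3750.0ms @ 7 + 535.714ms (1)
10. 4285.714ms @ 8 + 535.714ms (1)
11. 4821.429ms @ 9 + 401.786ms (3/4)
12. 5223.214ms @ 39/4 + 401.786ms (3/4)
13. 5625.0ms @ 21/2 + 401.786ms (3/4)
14. 6026.786ms @ 45/4 + 401.786ms (3/4)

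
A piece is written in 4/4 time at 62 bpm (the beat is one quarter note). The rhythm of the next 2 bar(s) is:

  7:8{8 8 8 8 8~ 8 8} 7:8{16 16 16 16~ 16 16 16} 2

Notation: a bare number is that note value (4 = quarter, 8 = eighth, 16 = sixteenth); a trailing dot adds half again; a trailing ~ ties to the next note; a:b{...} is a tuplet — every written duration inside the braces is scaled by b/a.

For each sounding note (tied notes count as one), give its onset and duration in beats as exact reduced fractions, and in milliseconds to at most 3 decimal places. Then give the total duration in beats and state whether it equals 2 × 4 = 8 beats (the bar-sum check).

1) 0.0ms=0b +552.995ms=4/7b
2) 552.995ms=4/7b +552.995ms=4/7b
3) 1105.991ms=8/7b +552.995ms=4/7b
4) 1658.986ms=12/7b +552.995ms=4/7b
5) 2211.982ms=16/7b +1105.991ms=8/7b
6) 3317.972ms=24/7b +552.995ms=4/7b
7) 3870.968ms=4b +276.498ms=2/7b
8) 4147.465ms=30/7b +276.498ms=2/7b
9) 4423.963ms=32/7b +276.498ms=2/7b
10) 4700.461ms=34/7b +552.995ms=4/7b
11) 5253.456ms=38/7b +276.498ms=2/7b
12) 5529.954ms=40/7b +276.498ms=2/7b
13) 5806.452ms=6b +1935.484ms=2b
Σ=8b of 8 (62bpm 4/4) — PASS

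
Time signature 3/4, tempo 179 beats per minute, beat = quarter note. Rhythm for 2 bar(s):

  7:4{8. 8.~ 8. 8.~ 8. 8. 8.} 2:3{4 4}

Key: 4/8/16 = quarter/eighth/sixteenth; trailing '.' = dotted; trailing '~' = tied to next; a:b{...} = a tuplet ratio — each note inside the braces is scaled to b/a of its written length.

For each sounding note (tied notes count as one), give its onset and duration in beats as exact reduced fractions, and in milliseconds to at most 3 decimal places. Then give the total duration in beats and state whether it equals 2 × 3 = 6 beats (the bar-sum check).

1) 0.0ms=0b +143.655ms=3/7b
2) 143.655ms=3/7b +287.31ms=6/7b
3) 430.966ms=9/7b +287.31ms=6/7b
4) 718.276ms=15/7b +143.655ms=3/7b
5) 861.931ms=18/7b +143.655ms=3/7b
6) 1005.587ms=3b +502.793ms=3/2b
7) 1508.38ms=9/2b +502.793ms=3/2b
Σ=6b of 6 (179bpm 3/4) — PASS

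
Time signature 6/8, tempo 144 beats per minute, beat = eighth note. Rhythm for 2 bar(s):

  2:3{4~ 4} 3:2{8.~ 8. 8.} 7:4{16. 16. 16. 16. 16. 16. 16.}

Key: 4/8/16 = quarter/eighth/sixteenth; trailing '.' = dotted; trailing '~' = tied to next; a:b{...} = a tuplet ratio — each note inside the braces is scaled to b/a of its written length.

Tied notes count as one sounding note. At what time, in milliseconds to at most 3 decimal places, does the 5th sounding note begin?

1. 0.0ms @ 0 + 2500.0ms (6)
2. 2500.0ms @ 6 + 833.333ms (2)
3. 3333.333ms @ 8 + 416.667ms (1)
4. 3750.0ms @ 9 + 178.571ms (3/7)
5. 3928.571ms @ 66/7 + 178.571ms (3/7)
6. 4107.143ms @ 69/7 + 178.571ms (3/7)
7. 4285.714ms @ 72/7 + 178.571ms (3/7)
8. 4464.286ms @ 75/7 + 178.571ms (3/7)
9. 4642.857ms @ 78/7 + 178.571ms (3/7)
10. 4821.429ms @ 81/7 + 178.571ms (3/7)

note 5 onset = 66/7b = 3928.571ms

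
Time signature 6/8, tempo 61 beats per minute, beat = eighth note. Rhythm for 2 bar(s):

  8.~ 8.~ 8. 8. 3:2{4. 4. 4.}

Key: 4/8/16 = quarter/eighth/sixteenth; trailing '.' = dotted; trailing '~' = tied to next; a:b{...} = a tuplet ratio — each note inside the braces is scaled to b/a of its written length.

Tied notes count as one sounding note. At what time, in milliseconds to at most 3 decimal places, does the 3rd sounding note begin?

1. 0.0ms @ 0 + 4426.23ms (9/2)
2. 4426.23ms @ 9/2 + 1475.41ms (3/2)
3. 5901.639ms @ 6 + 1967.213ms (2)
4. 7868.852ms @ 8 + 1967.213ms (2)
5. 9836.066ms @ 10 + 1967.213ms (2)

note 3 onset = 6b = 5901.639ms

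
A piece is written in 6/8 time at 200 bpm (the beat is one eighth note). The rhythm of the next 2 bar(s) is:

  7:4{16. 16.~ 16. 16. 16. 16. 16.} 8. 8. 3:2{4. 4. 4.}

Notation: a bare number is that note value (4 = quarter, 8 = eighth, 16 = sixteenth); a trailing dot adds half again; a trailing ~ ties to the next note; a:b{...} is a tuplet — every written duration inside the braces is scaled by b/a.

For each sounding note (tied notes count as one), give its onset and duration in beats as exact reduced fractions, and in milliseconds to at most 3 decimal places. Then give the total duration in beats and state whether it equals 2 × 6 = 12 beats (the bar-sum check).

1) 0.0ms=0b +128.571ms=3/7b
2) 128.571ms=3/7b +257.143ms=6/7b
3) 385.714ms=9/7b +128.571ms=3/7b
4) 514.286ms=12/7b +128.571ms=3/7b
5) 642.857ms=15/7b +128.571ms=3/7b
6) 771.429ms=18/7b +128.571ms=3/7b
7) 900.0ms=3b +450.0ms=3/2b
8) 1350.0ms=9/2b +450.0ms=3/2b
9) 1800.0ms=6b +600.0ms=2b
10) 2400.0ms=8b +600.0ms=2b
11) 3000.0ms=10b +600.0ms=2b
Σ=12b of 12 (200bpm 6/8) — PASS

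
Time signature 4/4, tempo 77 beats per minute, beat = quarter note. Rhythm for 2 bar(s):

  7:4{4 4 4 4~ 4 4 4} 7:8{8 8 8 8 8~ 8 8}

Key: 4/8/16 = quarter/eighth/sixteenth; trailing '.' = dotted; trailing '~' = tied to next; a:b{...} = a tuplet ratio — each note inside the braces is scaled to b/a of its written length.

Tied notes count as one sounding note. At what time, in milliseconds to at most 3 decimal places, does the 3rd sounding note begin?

1. 0.0ms @ 0 + 445.269ms (4/7)
2. 445.269ms @ 4/7 + 445.269ms (4/7)
3. 890.538ms @ 8/7 + 445.269ms (4/7)
4. 1335.807ms @ 12/7 + 890.538ms (8/7)
5. 2226.345ms @ 20/7 + 445.269ms (4/7)
6. 2671.614ms @ 24/7 + 445.269ms (4/7)
7. 3116.883ms @ 4 + 445.269ms (4/7)
8. 3562.152ms @ 32/7 + 445.269ms (4/7)
9. 4007.421ms @ 36/7 + 445.269ms (4/7)
10. 4452.69ms @ 40/7 + 445.269ms (4/7)
11. 4897.959ms @ 44/7 + 890.538ms (8/7)
12. 5788.497ms @ 52/7 + 445.269ms (4/7)

note 3 onset = 8/7b = 890.538ms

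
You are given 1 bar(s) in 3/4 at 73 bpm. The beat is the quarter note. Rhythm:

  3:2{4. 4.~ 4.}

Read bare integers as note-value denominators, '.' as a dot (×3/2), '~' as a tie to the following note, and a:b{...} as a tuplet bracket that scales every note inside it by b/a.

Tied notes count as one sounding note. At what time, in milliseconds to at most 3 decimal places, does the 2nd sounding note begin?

note 2 onset = 1b = 821.918ms

1. 0.0ms @ 0 + 821.918ms (1)
2. 821.918ms @ 1 + 1643.836ms (2)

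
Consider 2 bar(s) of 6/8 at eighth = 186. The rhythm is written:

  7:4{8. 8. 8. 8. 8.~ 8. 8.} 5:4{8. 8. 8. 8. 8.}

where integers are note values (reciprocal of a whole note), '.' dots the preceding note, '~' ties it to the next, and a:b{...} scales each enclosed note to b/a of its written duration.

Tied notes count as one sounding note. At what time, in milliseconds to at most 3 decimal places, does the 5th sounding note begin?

note 5 onset = 24/7b = 1105.991ms

1. 0.0ms @ 0 + 276.498ms (6/7)
2. 276.498ms @ 6/7 + 276.498ms (6/7)
3. 552.995ms @ 12/7 + 276.498ms (6/7)
4. 829.493ms @ 18/7 + 276.498ms (6/7)
5. 1105.991ms @ 24/7 + 552.995ms (12/7)
6. 1658.986ms @ 36/7 + 276.498ms (6/7)
7. 1935.484ms @ 6 + 387.097ms (6/5)
8. 2322.581ms @ 36/5 + 387.097ms (6/5)
9. 2709.677ms @ 42/5 + 387.097ms (6/5)
10. 3096.774ms @ 48/5 + 387.097ms (6/5)
11. 3483.871ms @ 54/5 + 387.097ms (6/5)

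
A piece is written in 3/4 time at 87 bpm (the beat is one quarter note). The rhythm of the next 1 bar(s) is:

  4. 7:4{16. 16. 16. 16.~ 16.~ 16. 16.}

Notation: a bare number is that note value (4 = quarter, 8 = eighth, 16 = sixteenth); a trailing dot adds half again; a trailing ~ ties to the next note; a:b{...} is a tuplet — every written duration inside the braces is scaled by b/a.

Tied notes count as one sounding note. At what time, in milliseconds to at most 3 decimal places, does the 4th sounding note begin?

1. 0.0ms @ 0 + 1034.483ms (3/2)
2. 1034.483ms @ 3/2 + 147.783ms (3/14)
3. 1182.266ms @ 12/7 + 147.783ms (3/14)
4. 1330.049ms @ 27/14 + 147.783ms (3/14)
5. 1477.833ms @ 15/7 + 443.35ms (9/14)
6. 1921.182ms @ 39/14 + 147.783ms (3/14)

note 4 onset = 27/14b = 1330.049ms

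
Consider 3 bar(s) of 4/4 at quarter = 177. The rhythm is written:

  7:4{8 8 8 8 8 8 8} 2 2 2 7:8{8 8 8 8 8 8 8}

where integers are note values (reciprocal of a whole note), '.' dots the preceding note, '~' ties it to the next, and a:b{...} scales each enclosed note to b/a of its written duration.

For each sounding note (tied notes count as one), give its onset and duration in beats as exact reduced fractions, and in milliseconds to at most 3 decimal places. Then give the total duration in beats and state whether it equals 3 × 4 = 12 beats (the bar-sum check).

1) 0.0ms=0b +96.852ms=2/7b
2) 96.852ms=2/7b +96.852ms=2/7b
3) 193.705ms=4/7b +96.852ms=2/7b
4) 290.557ms=6/7b +96.852ms=2/7b
5) 387.409ms=8/7b +96.852ms=2/7b
6) 484.262ms=10/7b +96.852ms=2/7b
7) 581.114ms=12/7b +96.852ms=2/7b
8) 677.966ms=2b +677.966ms=2b
9) 1355.932ms=4b +677.966ms=2b
10) 2033.898ms=6b +677.966ms=2b
11) 2711.864ms=8b +193.705ms=4/7b
12) 2905.569ms=60/7b +193.705ms=4/7b
13) 3099.274ms=64/7b +193.705ms=4/7b
14) 3292.978ms=68/7b +193.705ms=4/7b
15) 3486.683ms=72/7b +193.705ms=4/7b
16) 3680.387ms=76/7b +193.705ms=4/7b
17) 3874.092ms=80/7b +193.705ms=4/7b
Σ=12b of 12 (177bpm 4/4) — PASS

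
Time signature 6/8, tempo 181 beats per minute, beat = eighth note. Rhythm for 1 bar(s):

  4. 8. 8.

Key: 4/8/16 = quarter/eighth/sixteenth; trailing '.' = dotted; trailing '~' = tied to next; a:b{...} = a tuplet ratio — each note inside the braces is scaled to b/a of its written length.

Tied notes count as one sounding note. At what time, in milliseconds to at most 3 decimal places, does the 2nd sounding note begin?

note 2 onset = 3b = 994.475ms

1. 0.0ms @ 0 + 994.475ms (3)
2. 994.475ms @ 3 + 497.238ms (3/2)
3. 1491.713ms @ 9/2 + 497.238ms (3/2)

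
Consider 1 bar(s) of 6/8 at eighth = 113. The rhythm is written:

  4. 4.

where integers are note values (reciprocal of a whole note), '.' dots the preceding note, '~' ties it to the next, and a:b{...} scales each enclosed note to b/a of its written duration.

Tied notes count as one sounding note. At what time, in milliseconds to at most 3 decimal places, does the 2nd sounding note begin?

note 2 onset = 3b = 1592.92ms

1. 0.0ms @ 0 + 1592.92ms (3)
2. 1592.92ms @ 3 + 1592.92ms (3)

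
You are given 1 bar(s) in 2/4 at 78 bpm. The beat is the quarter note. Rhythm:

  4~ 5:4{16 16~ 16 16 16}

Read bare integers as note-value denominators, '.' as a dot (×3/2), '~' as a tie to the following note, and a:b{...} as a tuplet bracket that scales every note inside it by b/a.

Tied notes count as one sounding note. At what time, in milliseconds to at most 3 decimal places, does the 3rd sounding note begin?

1. 0.0ms @ 0 + 923.077ms (6/5)
2. 923.077ms @ 6/5 + 307.692ms (2/5)
3. 1230.769ms @ 8/5 + 153.846ms (1/5)
4. 1384.615ms @ 9/5 + 153.846ms (1/5)

note 3 onset = 8/5b = 1230.769ms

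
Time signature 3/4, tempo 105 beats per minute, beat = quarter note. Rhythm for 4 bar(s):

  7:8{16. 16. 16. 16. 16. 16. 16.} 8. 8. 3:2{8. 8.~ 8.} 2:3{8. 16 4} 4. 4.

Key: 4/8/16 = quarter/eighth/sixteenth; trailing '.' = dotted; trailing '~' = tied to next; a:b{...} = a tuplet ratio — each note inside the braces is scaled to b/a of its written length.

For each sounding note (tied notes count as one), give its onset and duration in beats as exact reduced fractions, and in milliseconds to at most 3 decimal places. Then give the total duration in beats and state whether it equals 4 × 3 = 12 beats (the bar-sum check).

1) 0.0ms=0b +244.898ms=3/7b
2) 244.898ms=3/7b +244.898ms=3/7b
3) 489.796ms=6/7b +244.898ms=3/7b
4) 734.694ms=9/7b +244.898ms=3/7b
5) 979.592ms=12/7b +244.898ms=3/7b
6) 1224.49ms=15/7b +244.898ms=3/7b
7) 1469.388ms=18/7b +244.898ms=3/7b
8) 1714.286ms=3b +428.571ms=3/4b
9) 2142.857ms=15/4b +428.571ms=3/4b
10) 2571.429ms=9/2b +285.714ms=1/2b
11) 2857.143ms=5b +571.429ms=1b
12) 3428.571ms=6b +642.857ms=9/8b
13) 4071.429ms=57/8b +214.286ms=3/8b
14) 4285.714ms=15/2b +857.143ms=3/2b
15) 5142.857ms=9b +857.143ms=3/2b
16) 6000.0ms=21/2b +857.143ms=3/2b
Σ=12b of 12 (105bpm 3/4) — PASS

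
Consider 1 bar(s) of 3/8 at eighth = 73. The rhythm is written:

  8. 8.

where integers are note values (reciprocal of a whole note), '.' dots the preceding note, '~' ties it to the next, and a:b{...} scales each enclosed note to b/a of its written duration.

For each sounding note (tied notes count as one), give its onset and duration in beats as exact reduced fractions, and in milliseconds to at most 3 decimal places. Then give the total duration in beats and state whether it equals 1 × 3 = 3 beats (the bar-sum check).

1) 0.0ms=0b +1232.877ms=3/2b
2) 1232.877ms=3/2b +1232.877ms=3/2b
Σ=3b of 3 (73bpm 3/8) — PASS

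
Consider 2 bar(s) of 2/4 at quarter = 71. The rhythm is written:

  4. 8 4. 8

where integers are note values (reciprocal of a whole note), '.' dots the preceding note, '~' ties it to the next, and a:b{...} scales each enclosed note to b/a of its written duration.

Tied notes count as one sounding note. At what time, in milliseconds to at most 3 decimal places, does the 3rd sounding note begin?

note 3 onset = 2b = 1690.141ms

1. 0.0ms @ 0 + 1267.606ms (3/2)
2. 1267.606ms @ 3/2 + 422.535ms (1/2)
3. 1690.141ms @ 2 + 1267.606ms (3/2)
4. 2957.746ms @ 7/2 + 422.535ms (1/2)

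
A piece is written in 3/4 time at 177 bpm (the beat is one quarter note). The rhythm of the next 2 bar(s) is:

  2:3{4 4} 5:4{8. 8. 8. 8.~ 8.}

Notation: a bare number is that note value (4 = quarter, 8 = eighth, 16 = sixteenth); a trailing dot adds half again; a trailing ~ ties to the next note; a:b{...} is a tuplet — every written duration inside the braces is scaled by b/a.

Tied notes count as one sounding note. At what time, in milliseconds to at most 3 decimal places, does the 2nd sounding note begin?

note 2 onset = 3/2b = 508.475ms

1. 0.0ms @ 0 + 508.475ms (3/2)
2. 508.475ms @ 3/2 + 508.475ms (3/2)
3. 1016.949ms @ 3 + 203.39ms (3/5)
4. 1220.339ms @ 18/5 + 203.39ms (3/5)
5. 1423.729ms @ 21/5 + 203.39ms (3/5)
6. 1627.119ms @ 24/5 + 406.78ms (6/5)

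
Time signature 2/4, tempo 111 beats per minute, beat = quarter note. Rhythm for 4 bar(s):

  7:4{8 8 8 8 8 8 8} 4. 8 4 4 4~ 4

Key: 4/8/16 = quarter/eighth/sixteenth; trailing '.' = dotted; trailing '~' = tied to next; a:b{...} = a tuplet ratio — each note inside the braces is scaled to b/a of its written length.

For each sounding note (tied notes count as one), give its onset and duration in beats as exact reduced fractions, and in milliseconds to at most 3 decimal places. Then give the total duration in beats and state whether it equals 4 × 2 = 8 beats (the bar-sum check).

1) 0.0ms=0b +154.44ms=2/7b
2) 154.44ms=2/7b +154.44ms=2/7b
3) 308.88ms=4/7b +154.44ms=2/7b
4) 463.32ms=6/7b +154.44ms=2/7b
5) 617.761ms=8/7b +154.44ms=2/7b
6) 772.201ms=10/7b +154.44ms=2/7b
7) 926.641ms=12/7b +154.44ms=2/7b
8) 1081.081ms=2b +810.811ms=3/2b
9) 1891.892ms=7/2b +270.27ms=1/2b
10) 2162.162ms=4b +540.541ms=1b
11) 2702.703ms=5b +540.541ms=1b
12) 3243.243ms=6b +1081.081ms=2b
Σ=8b of 8 (111bpm 2/4) — PASS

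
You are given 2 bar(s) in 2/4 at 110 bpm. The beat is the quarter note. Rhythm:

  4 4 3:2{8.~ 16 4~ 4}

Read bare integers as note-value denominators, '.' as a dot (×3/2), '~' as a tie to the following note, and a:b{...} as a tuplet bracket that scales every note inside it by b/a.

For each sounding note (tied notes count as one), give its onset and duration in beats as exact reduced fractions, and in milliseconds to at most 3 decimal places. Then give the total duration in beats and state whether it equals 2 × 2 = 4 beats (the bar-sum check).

1) 0.0ms=0b +545.455ms=1b
2) 545.455ms=1b +545.455ms=1b
3) 1090.909ms=2b +363.636ms=2/3b
4) 1454.545ms=8/3b +727.273ms=4/3b
Σ=4b of 4 (110bpm 2/4) — PASS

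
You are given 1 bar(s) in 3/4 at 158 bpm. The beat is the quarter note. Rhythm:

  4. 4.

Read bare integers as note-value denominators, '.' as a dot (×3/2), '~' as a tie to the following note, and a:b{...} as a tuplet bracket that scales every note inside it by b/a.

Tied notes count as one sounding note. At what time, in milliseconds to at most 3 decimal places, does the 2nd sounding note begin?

1. 0.0ms @ 0 + 569.62ms (3/2)
2. 569.62ms @ 3/2 + 569.62ms (3/2)

note 2 onset = 3/2b = 569.62ms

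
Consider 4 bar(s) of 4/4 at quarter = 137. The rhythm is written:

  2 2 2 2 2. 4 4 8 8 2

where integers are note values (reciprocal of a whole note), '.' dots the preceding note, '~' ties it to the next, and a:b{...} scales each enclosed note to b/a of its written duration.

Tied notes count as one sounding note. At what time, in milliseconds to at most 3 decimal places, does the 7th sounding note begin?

note 7 onset = 12b = 5255.474ms

1. 0.0ms @ 0 + 875.912ms (2)
2. 875.912ms @ 2 + 875.912ms (2)
3. 1751.825ms @ 4 + 875.912ms (2)
4. 2627.737ms @ 6 + 875.912ms (2)
5. 3503.65ms @ 8 + 1313.869ms (3)
6. 4817.518ms @ 11 + 437.956ms (1)
7. 5255.474ms @ 12 + 437.956ms (1)
8. 5693.431ms @ 13 + 218.978ms (1/2)
9. 5912.409ms @ 27/2 + 218.978ms (1/2)
10. 6131.387ms @ 14 + 875.912ms (2)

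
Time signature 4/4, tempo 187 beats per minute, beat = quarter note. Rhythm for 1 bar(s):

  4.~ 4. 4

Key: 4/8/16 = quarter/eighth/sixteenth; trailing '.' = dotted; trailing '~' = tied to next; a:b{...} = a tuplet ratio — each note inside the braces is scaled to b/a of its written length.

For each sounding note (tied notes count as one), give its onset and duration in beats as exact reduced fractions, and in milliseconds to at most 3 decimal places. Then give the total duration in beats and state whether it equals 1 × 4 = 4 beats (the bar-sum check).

1) 0.0ms=0b +962.567ms=3b
2) 962.567ms=3b +320.856ms=1b
Σ=4b of 4 (187bpm 4/4) — PASS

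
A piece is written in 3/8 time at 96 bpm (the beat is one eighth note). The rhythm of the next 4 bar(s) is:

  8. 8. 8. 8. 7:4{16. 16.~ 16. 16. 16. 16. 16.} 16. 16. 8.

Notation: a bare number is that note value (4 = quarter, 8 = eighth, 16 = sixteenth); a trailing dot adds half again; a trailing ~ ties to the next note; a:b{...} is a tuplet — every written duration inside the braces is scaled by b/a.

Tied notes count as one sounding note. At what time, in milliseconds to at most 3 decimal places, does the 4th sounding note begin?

note 4 onset = 9/2b = 2812.5ms

1. 0.0ms @ 0 + 937.5ms (3/2)
2. 937.5ms @ 3/2 + 937.5ms (3/2)
3. 1875.0ms @ 3 + 937.5ms (3/2)
4. 2812.5ms @ 9/2 + 937.5ms (3/2)
5. 3750.0ms @ 6 + 267.857ms (3/7)
6. 4017.857ms @ 45/7 + 535.714ms (6/7)
7. 4553.571ms @ 51/7 + 267.857ms (3/7)
8. 4821.429ms @ 54/7 + 267.857ms (3/7)
9. 5089.286ms @ 57/7 + 267.857ms (3/7)
10. 5357.143ms @ 60/7 + 267.857ms (3/7)
11. 5625.0ms @ 9 + 468.75ms (3/4)
12. 6093.75ms @ 39/4 + 468.75ms (3/4)
13. 6562.5ms @ 21/2 + 937.5ms (3/2)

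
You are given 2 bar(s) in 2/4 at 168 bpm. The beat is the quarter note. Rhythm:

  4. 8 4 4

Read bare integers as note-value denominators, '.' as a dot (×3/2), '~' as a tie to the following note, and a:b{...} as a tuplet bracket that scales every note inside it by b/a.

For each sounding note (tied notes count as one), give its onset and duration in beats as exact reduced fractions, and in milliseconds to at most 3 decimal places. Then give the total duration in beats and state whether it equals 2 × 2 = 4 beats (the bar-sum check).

1) 0.0ms=0b +535.714ms=3/2b
2) 535.714ms=3/2b +178.571ms=1/2b
3) 714.286ms=2b +357.143ms=1b
4) 1071.429ms=3b +357.143ms=1b
Σ=4b of 4 (168bpm 2/4) — PASS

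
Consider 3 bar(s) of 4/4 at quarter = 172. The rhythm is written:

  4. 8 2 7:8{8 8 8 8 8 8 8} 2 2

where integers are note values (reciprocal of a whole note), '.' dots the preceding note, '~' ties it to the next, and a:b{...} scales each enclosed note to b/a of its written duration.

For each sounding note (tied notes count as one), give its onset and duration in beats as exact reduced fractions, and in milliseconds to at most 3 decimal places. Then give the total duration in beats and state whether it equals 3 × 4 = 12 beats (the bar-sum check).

1) 0.0ms=0b +523.256ms=3/2b
2) 523.256ms=3/2b +174.419ms=1/2b
3) 697.674ms=2b +697.674ms=2b
4) 1395.349ms=4b +199.336ms=4/7b
5) 1594.684ms=32/7b +199.336ms=4/7b
6) 1794.02ms=36/7b +199.336ms=4/7b
7) 1993.355ms=40/7b +199.336ms=4/7b
8) 2192.691ms=44/7b +199.336ms=4/7b
9) 2392.027ms=48/7b +199.336ms=4/7b
10) 2591.362ms=52/7b +199.336ms=4/7b
11) 2790.698ms=8b +697.674ms=2b
12) 3488.372ms=10b +697.674ms=2b
Σ=12b of 12 (172bpm 4/4) — PASS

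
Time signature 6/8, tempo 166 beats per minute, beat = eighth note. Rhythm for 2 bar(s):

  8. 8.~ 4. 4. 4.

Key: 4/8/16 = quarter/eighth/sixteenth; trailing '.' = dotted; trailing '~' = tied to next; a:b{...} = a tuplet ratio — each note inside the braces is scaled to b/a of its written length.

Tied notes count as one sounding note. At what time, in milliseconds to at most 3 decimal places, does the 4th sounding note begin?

1. 0.0ms @ 0 + 542.169ms (3/2)
2. 542.169ms @ 3/2 + 1626.506ms (9/2)
3. 2168.675ms @ 6 + 1084.337ms (3)
4. 3253.012ms @ 9 + 1084.337ms (3)

note 4 onset = 9b = 3253.012ms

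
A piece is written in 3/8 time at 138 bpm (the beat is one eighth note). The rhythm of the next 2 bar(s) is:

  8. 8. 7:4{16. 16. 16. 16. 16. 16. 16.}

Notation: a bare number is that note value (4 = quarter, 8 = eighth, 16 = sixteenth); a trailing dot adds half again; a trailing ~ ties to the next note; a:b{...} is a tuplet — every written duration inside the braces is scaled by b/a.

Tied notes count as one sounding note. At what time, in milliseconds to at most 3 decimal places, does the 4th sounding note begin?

1. 0.0ms @ 0 + 652.174ms (3/2)
2. 652.174ms @ 3/2 + 652.174ms (3/2)
3. 1304.348ms @ 3 + 186.335ms (3/7)
4. 1490.683ms @ 24/7 + 186.335ms (3/7)
5. 1677.019ms @ 27/7 + 186.335ms (3/7)
6. 1863.354ms @ 30/7 + 186.335ms (3/7)
7. 2049.689ms @ 33/7 + 186.335ms (3/7)
8. 2236.025ms @ 36/7 + 186.335ms (3/7)
9. 2422.36ms @ 39/7 + 186.335ms (3/7)

note 4 onset = 24/7b = 1490.683ms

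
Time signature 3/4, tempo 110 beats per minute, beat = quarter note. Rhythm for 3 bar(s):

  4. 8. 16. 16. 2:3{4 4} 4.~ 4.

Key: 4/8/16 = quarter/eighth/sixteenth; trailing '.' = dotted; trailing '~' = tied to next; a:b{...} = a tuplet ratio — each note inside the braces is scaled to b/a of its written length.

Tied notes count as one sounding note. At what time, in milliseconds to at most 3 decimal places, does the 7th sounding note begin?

1. 0.0ms @ 0 + 818.182ms (3/2)
2. 818.182ms @ 3/2 + 409.091ms (3/4)
3. 1227.273ms @ 9/4 + 204.545ms (3/8)
4. 1431.818ms @ 21/8 + 204.545ms (3/8)
5. 1636.364ms @ 3 + 818.182ms (3/2)
6. 2454.545ms @ 9/2 + 818.182ms (3/2)
7. 3272.727ms @ 6 + 1636.364ms (3)

note 7 onset = 6b = 3272.727ms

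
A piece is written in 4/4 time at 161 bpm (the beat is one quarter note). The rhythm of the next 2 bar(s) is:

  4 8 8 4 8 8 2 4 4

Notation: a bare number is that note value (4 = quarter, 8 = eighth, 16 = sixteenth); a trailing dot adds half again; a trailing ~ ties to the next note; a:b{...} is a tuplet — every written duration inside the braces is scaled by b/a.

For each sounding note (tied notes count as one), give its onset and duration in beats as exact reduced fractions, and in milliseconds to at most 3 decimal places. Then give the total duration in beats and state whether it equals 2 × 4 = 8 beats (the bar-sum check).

1) 0.0ms=0b +372.671ms=1b
2) 372.671ms=1b +186.335ms=1/2b
3) 559.006ms=3/2b +186.335ms=1/2b
4) 745.342ms=2b +372.671ms=1b
5) 1118.012ms=3b +186.335ms=1/2b
6) 1304.348ms=7/2b +186.335ms=1/2b
7) 1490.683ms=4b +745.342ms=2b
8) 2236.025ms=6b +372.671ms=1b
9) 2608.696ms=7b +372.671ms=1b
Σ=8b of 8 (161bpm 4/4) — PASS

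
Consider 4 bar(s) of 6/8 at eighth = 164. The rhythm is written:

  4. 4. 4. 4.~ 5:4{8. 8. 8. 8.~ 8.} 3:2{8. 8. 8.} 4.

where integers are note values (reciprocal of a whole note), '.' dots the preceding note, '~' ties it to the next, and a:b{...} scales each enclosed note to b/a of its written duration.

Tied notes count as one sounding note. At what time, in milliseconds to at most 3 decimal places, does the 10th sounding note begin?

note 10 onset = 20b = 7317.073ms

1. 0.0ms @ 0 + 1097.561ms (3)
2. 1097.561ms @ 3 + 1097.561ms (3)
3. 2195.122ms @ 6 + 1097.561ms (3)
4. 3292.683ms @ 9 + 1536.585ms (21/5)
5. 4829.268ms @ 66/5 + 439.024ms (6/5)
6. 5268.293ms @ 72/5 + 439.024ms (6/5)
7. 5707.317ms @ 78/5 + 878.049ms (12/5)
8. 6585.366ms @ 18 + 365.854ms (1)
9. 6951.22ms @ 19 + 365.854ms (1)
10. 7317.073ms @ 20 + 365.854ms (1)
11. 7682.927ms @ 21 + 1097.561ms (3)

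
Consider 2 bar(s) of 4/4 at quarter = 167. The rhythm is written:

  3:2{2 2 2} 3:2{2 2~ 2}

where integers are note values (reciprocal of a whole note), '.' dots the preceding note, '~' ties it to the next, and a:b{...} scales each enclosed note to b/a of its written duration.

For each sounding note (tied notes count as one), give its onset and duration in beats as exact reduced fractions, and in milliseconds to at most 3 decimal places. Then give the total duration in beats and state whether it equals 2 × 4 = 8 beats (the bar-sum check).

1) 0.0ms=0b +479.042ms=4/3b
2) 479.042ms=4/3b +479.042ms=4/3b
3) 958.084ms=8/3b +479.042ms=4/3b
4) 1437.126ms=4b +479.042ms=4/3b
5) 1916.168ms=16/3b +958.084ms=8/3b
Σ=8b of 8 (167bpm 4/4) — PASS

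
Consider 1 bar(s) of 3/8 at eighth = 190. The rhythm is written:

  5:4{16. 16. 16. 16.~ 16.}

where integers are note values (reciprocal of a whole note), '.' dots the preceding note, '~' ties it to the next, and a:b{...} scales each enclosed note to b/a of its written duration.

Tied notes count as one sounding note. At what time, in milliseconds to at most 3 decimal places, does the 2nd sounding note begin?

note 2 onset = 3/5b = 189.474ms

1. 0.0ms @ 0 + 189.474ms (3/5)
2. 189.474ms @ 3/5 + 189.474ms (3/5)
3. 378.947ms @ 6/5 + 189.474ms (3/5)
4. 568.421ms @ 9/5 + 378.947ms (6/5)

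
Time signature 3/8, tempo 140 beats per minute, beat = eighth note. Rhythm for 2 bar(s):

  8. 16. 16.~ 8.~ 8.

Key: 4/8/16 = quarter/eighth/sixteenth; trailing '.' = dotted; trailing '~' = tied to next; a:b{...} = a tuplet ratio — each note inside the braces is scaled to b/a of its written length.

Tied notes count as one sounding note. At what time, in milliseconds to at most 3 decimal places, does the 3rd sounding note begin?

note 3 onset = 9/4b = 964.286ms

1. 0.0ms @ 0 + 642.857ms (3/2)
2. 642.857ms @ 3/2 + 321.429ms (3/4)
3. 964.286ms @ 9/4 + 1607.143ms (15/4)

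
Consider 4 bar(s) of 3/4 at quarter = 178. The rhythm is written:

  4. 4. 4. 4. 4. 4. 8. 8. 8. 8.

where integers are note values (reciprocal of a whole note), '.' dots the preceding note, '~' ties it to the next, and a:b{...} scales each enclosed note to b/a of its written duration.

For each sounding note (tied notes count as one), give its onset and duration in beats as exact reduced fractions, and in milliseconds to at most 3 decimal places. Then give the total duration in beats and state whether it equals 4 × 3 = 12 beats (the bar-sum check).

1) 0.0ms=0b +505.618ms=3/2b
2) 505.618ms=3/2b +505.618ms=3/2b
3) 1011.236ms=3b +505.618ms=3/2b
4) 1516.854ms=9/2b +505.618ms=3/2b
5) 2022.472ms=6b +505.618ms=3/2b
6) 2528.09ms=15/2b +505.618ms=3/2b
7) 3033.708ms=9b +252.809ms=3/4b
8) 3286.517ms=39/4b +252.809ms=3/4b
9) 3539.326ms=21/2b +252.809ms=3/4b
10) 3792.135ms=45/4b +252.809ms=3/4b
Σ=12b of 12 (178bpm 3/4) — PASS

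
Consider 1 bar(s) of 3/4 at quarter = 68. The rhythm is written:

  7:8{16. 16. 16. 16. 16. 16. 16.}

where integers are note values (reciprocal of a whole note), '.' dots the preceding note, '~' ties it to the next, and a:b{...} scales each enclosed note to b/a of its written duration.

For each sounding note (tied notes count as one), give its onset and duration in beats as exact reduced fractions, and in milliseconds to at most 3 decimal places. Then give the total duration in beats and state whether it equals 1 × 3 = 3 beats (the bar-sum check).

1) 0.0ms=0b +378.151ms=3/7b
2) 378.151ms=3/7b +378.151ms=3/7b
3) 756.303ms=6/7b +378.151ms=3/7b
4) 1134.454ms=9/7b +378.151ms=3/7b
5) 1512.605ms=12/7b +378.151ms=3/7b
6) 1890.756ms=15/7b +378.151ms=3/7b
7) 2268.908ms=18/7b +378.151ms=3/7b
Σ=3b of 3 (68bpm 3/4) — PASS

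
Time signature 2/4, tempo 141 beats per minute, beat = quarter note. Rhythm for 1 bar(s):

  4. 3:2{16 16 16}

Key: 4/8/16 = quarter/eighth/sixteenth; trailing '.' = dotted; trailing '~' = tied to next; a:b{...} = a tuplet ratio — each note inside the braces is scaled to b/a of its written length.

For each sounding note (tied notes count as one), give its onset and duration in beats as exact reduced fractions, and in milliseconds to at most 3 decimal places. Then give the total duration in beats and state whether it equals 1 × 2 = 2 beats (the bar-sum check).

1) 0.0ms=0b +638.298ms=3/2b
2) 638.298ms=3/2b +70.922ms=1/6b
3) 709.22ms=5/3b +70.922ms=1/6b
4) 780.142ms=11/6b +70.922ms=1/6b
Σ=2b of 2 (141bpm 2/4) — PASS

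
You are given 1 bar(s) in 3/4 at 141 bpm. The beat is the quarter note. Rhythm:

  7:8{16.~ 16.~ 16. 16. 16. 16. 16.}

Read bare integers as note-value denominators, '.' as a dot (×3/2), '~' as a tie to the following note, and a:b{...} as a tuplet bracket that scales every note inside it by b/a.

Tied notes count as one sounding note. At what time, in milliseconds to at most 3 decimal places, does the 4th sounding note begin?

1. 0.0ms @ 0 + 547.112ms (9/7)
2. 547.112ms @ 9/7 + 182.371ms (3/7)
3. 729.483ms @ 12/7 + 182.371ms (3/7)
4. 911.854ms @ 15/7 + 182.371ms (3/7)
5. 1094.225ms @ 18/7 + 182.371ms (3/7)

note 4 onset = 15/7b = 911.854ms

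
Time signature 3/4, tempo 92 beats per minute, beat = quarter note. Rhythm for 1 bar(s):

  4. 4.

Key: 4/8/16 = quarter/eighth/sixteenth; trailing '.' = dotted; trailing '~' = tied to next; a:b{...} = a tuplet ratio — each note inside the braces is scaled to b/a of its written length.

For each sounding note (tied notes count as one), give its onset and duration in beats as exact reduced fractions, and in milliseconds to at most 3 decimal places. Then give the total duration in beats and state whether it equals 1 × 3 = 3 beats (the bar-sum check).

1) 0.0ms=0b +978.261ms=3/2b
2) 978.261ms=3/2b +978.261ms=3/2b
Σ=3b of 3 (92bpm 3/4) — PASS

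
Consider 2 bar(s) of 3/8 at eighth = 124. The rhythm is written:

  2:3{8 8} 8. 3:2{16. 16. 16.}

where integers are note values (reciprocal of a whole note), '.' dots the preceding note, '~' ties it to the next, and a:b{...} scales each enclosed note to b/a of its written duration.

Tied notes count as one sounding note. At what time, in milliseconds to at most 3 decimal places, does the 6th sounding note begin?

1. 0.0ms @ 0 + 725.806ms (3/2)
2. 725.806ms @ 3/2 + 725.806ms (3/2)
3. 1451.613ms @ 3 + 725.806ms (3/2)
4. 2177.419ms @ 9/2 + 241.935ms (1/2)
5. 2419.355ms @ 5 + 241.935ms (1/2)
6. 2661.29ms @ 11/2 + 241.935ms (1/2)

note 6 onset = 11/2b = 2661.29ms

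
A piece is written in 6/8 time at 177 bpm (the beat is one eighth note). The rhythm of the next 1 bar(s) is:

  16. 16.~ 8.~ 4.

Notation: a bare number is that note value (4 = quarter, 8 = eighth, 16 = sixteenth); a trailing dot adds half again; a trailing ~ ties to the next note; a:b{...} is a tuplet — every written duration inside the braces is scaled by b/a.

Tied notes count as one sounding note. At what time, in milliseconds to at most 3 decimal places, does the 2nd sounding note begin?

1. 0.0ms @ 0 + 254.237ms (3/4)
2. 254.237ms @ 3/4 + 1779.661ms (21/4)

note 2 onset = 3/4b = 254.237ms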